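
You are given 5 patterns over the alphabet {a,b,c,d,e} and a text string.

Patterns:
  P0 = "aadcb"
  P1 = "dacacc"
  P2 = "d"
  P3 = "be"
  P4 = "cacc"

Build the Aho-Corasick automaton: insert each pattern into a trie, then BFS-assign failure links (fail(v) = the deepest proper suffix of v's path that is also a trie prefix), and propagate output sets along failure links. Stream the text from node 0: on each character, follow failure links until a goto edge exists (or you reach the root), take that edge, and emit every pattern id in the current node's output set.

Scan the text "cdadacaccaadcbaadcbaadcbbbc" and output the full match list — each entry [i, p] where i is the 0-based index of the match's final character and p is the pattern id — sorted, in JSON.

Build:
Trie nodes:
  n0 'ε': a→1 b→12 c→14 d→6
  n1 'a': a→2
  n2 'aa': d→3
  n3 'aad': c→4
  n4 'aadc': b→5
  n5 'aadcb': ·  [P0 ends]
  n6 'd': a→7  [P2 ends]
  n7 'da': c→8
  n8 'dac': a→9
  n9 'daca': c→10
  n10 'dacac': c→11
  n11 'dacacc': ·  [P1 ends]
  n12 'b': e→13
  n13 'be': ·  [P3 ends]
  n14 'c': a→15
  n15 'ca': c→16
  n16 'cac': c→17
  n17 'cacc': ·  [P4 ends]

BFS fail/out derivation:
  n1('a'): parent n0 fail=0; on 'a' 0 → fail=0;  out ∅∪∅=∅
  n6('d'): parent n0 fail=0; on 'd' 0 → fail=0;  out {2}∪∅={2}
  n12('b'): parent n0 fail=0; on 'b' 0 → fail=0;  out ∅∪∅=∅
  n14('c'): parent n0 fail=0; on 'c' 0 → fail=0;  out ∅∪∅=∅
  n2('aa'): parent n1 fail=0; on 'a' 0 → fail=1;  out ∅∪∅=∅
  n7('da'): parent n6 fail=0; on 'a' 0 → fail=1;  out ∅∪∅=∅
  n13('be'): parent n12 fail=0; on 'e' 0 → fail=0;  out {3}∪∅={3}
  n15('ca'): parent n14 fail=0; on 'a' 0 → fail=1;  out ∅∪∅=∅
  n3('aad'): parent n2 fail=1; on 'd' 1→0 → fail=6;  out ∅∪{2}={2}
  n8('dac'): parent n7 fail=1; on 'c' 1→0 → fail=14;  out ∅∪∅=∅
  n16('cac'): parent n15 fail=1; on 'c' 1→0 → fail=14;  out ∅∪∅=∅
  n4('aadc'): parent n3 fail=6; on 'c' 6→0 → fail=14;  out ∅∪∅=∅
  n9('daca'): parent n8 fail=14; on 'a' 14 → fail=15;  out ∅∪∅=∅
  n17('cacc'): parent n16 fail=14; on 'c' 14→0 → fail=14;  out {4}∪∅={4}
  n5('aadcb'): parent n4 fail=14; on 'b' 14→0 → fail=12;  out {0}∪∅={0}
  n10('dacac'): parent n9 fail=15; on 'c' 15 → fail=16;  out ∅∪∅=∅
  n11('dacacc'): parent n10 fail=16; on 'c' 16 → fail=17;  out {1}∪{4}={1,4}

Text stream:
i=0 'c': node 0→14
i=1 'd': node 14→6 ·f  emit P2@[1:1]
i=2 'a': node 6→7
i=3 'd': node 7→6 ·f  emit P2@[3:3]
i=4 'a': node 6→7
i=5 'c': node 7→8
i=6 'a': node 8→9
i=7 'c': node 9→10
i=8 'c': node 10→11  emit P1@[3:8],P4@[5:8]
i=9 'a': node 11→15 ·f
i=10 'a': node 15→2 ·f
i=11 'd': node 2→3  emit P2@[11:11]
i=12 'c': node 3→4
i=13 'b': node 4→5  emit P0@[9:13]
i=14 'a': node 5→1 ·f
i=15 'a': node 1→2
i=16 'd': node 2→3  emit P2@[16:16]
i=17 'c': node 3→4
i=18 'b': node 4→5  emit P0@[14:18]
i=19 'a': node 5→1 ·f
i=20 'a': node 1→2
i=21 'd': node 2→3  emit P2@[21:21]
i=22 'c': node 3→4
i=23 'b': node 4→5  emit P0@[19:23]
i=24 'b': node 5→12 ·f
i=25 'b': node 12→12 ·f
i=26 'c': node 12→14 ·f

Matches: [[1,2],[3,2],[8,1],[8,4],[11,2],[13,0],[16,2],[18,0],[21,2],[23,0]]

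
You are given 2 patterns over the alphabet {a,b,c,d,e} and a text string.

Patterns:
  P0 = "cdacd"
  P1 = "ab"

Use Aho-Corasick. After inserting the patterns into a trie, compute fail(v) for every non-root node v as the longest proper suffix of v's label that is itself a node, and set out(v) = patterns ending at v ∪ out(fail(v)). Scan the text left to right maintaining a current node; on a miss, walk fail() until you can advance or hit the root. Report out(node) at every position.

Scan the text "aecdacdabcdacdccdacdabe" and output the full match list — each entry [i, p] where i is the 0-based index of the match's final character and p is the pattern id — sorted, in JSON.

Build:
Trie nodes:
  n0 'ε': a→6 c→1
  n1 'c': d→2
  n2 'cd': a→3
  n3 'cda': c→4
  n4 'cdac': d→5
  n5 'cdacd': ·  [P0 ends]
  n6 'a': b→7
  n7 'ab': ·  [P1 ends]

BFS fail/out derivation:
  fail(1) 'c': from fail(0)=0 chase 'c': 0 ⇒ 0;  out=∅∪out(0)=∅
  fail(6) 'a': from fail(0)=0 chase 'a': 0 ⇒ 0;  out=∅∪out(0)=∅
  fail(2) 'cd': from fail(1)=0 chase 'd': 0 ⇒ 0;  out=∅∪out(0)=∅
  fail(7) 'ab': from fail(6)=0 chase 'b': 0 ⇒ 0;  out={1}∪out(0)={1}
  fail(3) 'cda': from fail(2)=0 chase 'a': 0 ⇒ 6;  out=∅∪out(6)=∅
  fail(4) 'cdac': from fail(3)=6 chase 'c': 6→0 ⇒ 1;  out=∅∪out(1)=∅
  fail(5) 'cdacd': from fail(4)=1 chase 'd': 1 ⇒ 2;  out={0}∪out(2)={0}

Run:
i=0 'a': node 0→6
i=1 'e': node 6→0 (fail-walked)
i=2 'c': node 0→1
i=3 'd': node 1→2
i=4 'a': node 2→3
i=5 'c': node 3→4
i=6 'd': node 4→5  emit P0@[2:6]
i=7 'a': node 5→3 (fail-walked)
i=8 'b': node 3→7 (fail-walked)  emit P1@[7:8]
i=9 'c': node 7→1 (fail-walked)
i=10 'd': node 1→2
i=11 'a': node 2→3
i=12 'c': node 3→4
i=13 'd': node 4→5  emit P0@[9:13]
i=14 'c': node 5→1 (fail-walked)
i=15 'c': node 1→1 (fail-walked)
i=16 'd': node 1→2
i=17 'a': node 2→3
i=18 'c': node 3→4
i=19 'd': node 4→5  emit P0@[15:19]
i=20 'a': node 5→3 (fail-walked)
i=21 'b': node 3→7 (fail-walked)  emit P1@[20:21]
i=22 'e': node 7→0 (fail-walked)

Result: [[6,0],[8,1],[13,0],[19,0],[21,1]]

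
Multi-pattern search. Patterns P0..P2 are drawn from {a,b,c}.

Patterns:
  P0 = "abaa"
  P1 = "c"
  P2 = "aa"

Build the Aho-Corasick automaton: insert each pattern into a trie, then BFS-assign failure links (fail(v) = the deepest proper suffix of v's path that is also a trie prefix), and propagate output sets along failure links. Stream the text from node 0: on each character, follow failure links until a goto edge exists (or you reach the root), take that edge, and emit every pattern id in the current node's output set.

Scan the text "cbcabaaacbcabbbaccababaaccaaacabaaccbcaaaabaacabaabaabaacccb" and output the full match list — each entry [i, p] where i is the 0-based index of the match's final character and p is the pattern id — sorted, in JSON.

Build automaton:
Trie (insert patterns):
  0='ε' goto a→1 c→5
  1='a' goto a→6 b→2
  2='ab' goto a→3
  3='aba' goto a→4
  4='abaa' goto ·  [P0 ends]
  5='c' goto ·  [P1 ends]
  6='aa' goto ·  [P2 ends]

Failure links (BFS by depth):
  fail(1) 'a': from fail(0)=0 chase 'a': 0 ⇒ 0;  out=∅∪out(0)=∅
  fail(5) 'c': from fail(0)=0 chase 'c': 0 ⇒ 0;  out={1}∪out(0)={1}
  fail(2) 'ab': from fail(1)=0 chase 'b': 0 ⇒ 0;  out=∅∪out(0)=∅
  fail(6) 'aa': from fail(1)=0 chase 'a': 0 ⇒ 1;  out={2}∪out(1)={2}
  fail(3) 'aba': from fail(2)=0 chase 'a': 0 ⇒ 1;  out=∅∪out(1)=∅
  fail(4) 'abaa': from fail(3)=1 chase 'a': 1 ⇒ 6;  out={0}∪out(6)={0,2}

Scan:
pos 0 'c': at 5  ** P1@[0:0]
pos 1 'b': at 0 ·f
pos 2 'c': at 5  ** P1@[2:2]
pos 3 'a': at 1 ·f
pos 4 'b': at 2
pos 5 'a': at 3
pos 6 'a': at 4  ** P0@[3:6],P2@[5:6]
pos 7 'a': at 6 ·f  ** P2@[6:7]
pos 8 'c': at 5 ·f  ** P1@[8:8]
pos 9 'b': at 0 ·f
pos 10 'c': at 5  ** P1@[10:10]
pos 11 'a': at 1 ·f
pos 12 'b': at 2
pos 13 'b': at 0 ·f
pos 14 'b': at 0
pos 15 'a': at 1
pos 16 'c': at 5 ·f  ** P1@[16:16]
pos 17 'c': at 5 ·f  ** P1@[17:17]
pos 18 'a': at 1 ·f
pos 19 'b': at 2
pos 20 'a': at 3
pos 21 'b': at 2 ·f
pos 22 'a': at 3
pos 23 'a': at 4  ** P0@[20:23],P2@[22:23]
pos 24 'c': at 5 ·f  ** P1@[24:24]
pos 25 'c': at 5 ·f  ** P1@[25:25]
pos 26 'a': at 1 ·f
pos 27 'a': at 6  ** P2@[26:27]
pos 28 'a': at 6 ·f  ** P2@[27:28]
pos 29 'c': at 5 ·f  ** P1@[29:29]
pos 30 'a': at 1 ·f
pos 31 'b': at 2
pos 32 'a': at 3
pos 33 'a': at 4  ** P0@[30:33],P2@[32:33]
pos 34 'c': at 5 ·f  ** P1@[34:34]
pos 35 'c': at 5 ·f  ** P1@[35:35]
pos 36 'b': at 0 ·f
pos 37 'c': at 5  ** P1@[37:37]
pos 38 'a': at 1 ·f
pos 39 'a': at 6  ** P2@[38:39]
pos 40 'a': at 6 ·f  ** P2@[39:40]
pos 41 'a': at 6 ·f  ** P2@[40:41]
pos 42 'b': at 2 ·f
pos 43 'a': at 3
pos 44 'a': at 4  ** P0@[41:44],P2@[43:44]
pos 45 'c': at 5 ·f  ** P1@[45:45]
pos 46 'a': at 1 ·f
pos 47 'b': at 2
pos 48 'a': at 3
pos 49 'a': at 4  ** P0@[46:49],P2@[48:49]
pos 50 'b': at 2 ·f
pos 51 'a': at 3
pos 52 'a': at 4  ** P0@[49:52],P2@[51:52]
pos 53 'b': at 2 ·f
pos 54 'a': at 3
pos 55 'a': at 4  ** P0@[52:55],P2@[54:55]
pos 56 'c': at 5 ·f  ** P1@[56:56]
pos 57 'c': at 5 ·f  ** P1@[57:57]
pos 58 'c': at 5 ·f  ** P1@[58:58]
pos 59 'b': at 0 ·f

Matches: [[0,1],[2,1],[6,0],[6,2],[7,2],[8,1],[10,1],[16,1],[17,1],[23,0],[23,2],[24,1],[25,1],[27,2],[28,2],[29,1],[33,0],[33,2],[34,1],[35,1],[37,1],[39,2],[40,2],[41,2],[44,0],[44,2],[45,1],[49,0],[49,2],[52,0],[52,2],[55,0],[55,2],[56,1],[57,1],[58,1]]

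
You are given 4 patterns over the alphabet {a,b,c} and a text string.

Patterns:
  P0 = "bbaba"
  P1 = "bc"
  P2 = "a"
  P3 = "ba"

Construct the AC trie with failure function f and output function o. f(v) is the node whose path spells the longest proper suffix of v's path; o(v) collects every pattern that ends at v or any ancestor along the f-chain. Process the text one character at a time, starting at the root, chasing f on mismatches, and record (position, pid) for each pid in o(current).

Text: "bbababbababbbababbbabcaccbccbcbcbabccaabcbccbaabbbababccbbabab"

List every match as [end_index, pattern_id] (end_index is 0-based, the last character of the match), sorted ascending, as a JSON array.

Build:
Trie nodes:
  0='ε' goto a→7 b→1
  1='b' goto a→8 b→2 c→6
  2='bb' goto a→3
  3='bba' goto b→4
  4='bbab' goto a→5
  5='bbaba' goto ·  [P0 ends]
  6='bc' goto ·  [P1 ends]
  7='a' goto ·  [P2 ends]
  8='ba' goto ·  [P3 ends]

Failure links (BFS by depth):
  n1('b'): parent n0 fail=0; on 'b' 0 → fail=0;  out ∅∪∅=∅
  n7('a'): parent n0 fail=0; on 'a' 0 → fail=0;  out {2}∪∅={2}
  n2('bb'): parent n1 fail=0; on 'b' 0 → fail=1;  out ∅∪∅=∅
  n6('bc'): parent n1 fail=0; on 'c' 0 → fail=0;  out {1}∪∅={1}
  n8('ba'): parent n1 fail=0; on 'a' 0 → fail=7;  out {3}∪{2}={2,3}
  n3('bba'): parent n2 fail=1; on 'a' 1 → fail=8;  out ∅∪{2,3}={2,3}
  n4('bbab'): parent n3 fail=8; on 'b' 8→7→0 → fail=1;  out ∅∪∅=∅
  n5('bbaba'): parent n4 fail=1; on 'a' 1 → fail=8;  out {0}∪{2,3}={0,2,3}

Scan:
i=0 'b': node 0→1
i=1 'b': node 1→2
i=2 'a': node 2→3  → match P2@[2:2],P3@[1:2]
i=3 'b': node 3→4
i=4 'a': node 4→5  → match P0@[0:4],P2@[4:4],P3@[3:4]
i=5 'b': node 5→1 (fail-walked)
i=6 'b': node 1→2
i=7 'a': node 2→3  → match P2@[7:7],P3@[6:7]
i=8 'b': node 3→4
i=9 'a': node 4→5  → match P0@[5:9],P2@[9:9],P3@[8:9]
i=10 'b': node 5→1 (fail-walked)
i=11 'b': node 1→2
i=12 'b': node 2→2 (fail-walked)
i=13 'a': node 2→3  → match P2@[13:13],P3@[12:13]
i=14 'b': node 3→4
i=15 'a': node 4→5  → match P0@[11:15],P2@[15:15],P3@[14:15]
i=16 'b': node 5→1 (fail-walked)
i=17 'b': node 1→2
i=18 'b': node 2→2 (fail-walked)
i=19 'a': node 2→3  → match P2@[19:19],P3@[18:19]
i=20 'b': node 3→4
i=21 'c': node 4→6 (fail-walked)  → match P1@[20:21]
i=22 'a': node 6→7 (fail-walked)  → match P2@[22:22]
i=23 'c': node 7→0 (fail-walked)
i=24 'c': node 0→0
i=25 'b': node 0→1
i=26 'c': node 1→6  → match P1@[25:26]
i=27 'c': node 6→0 (fail-walked)
i=28 'b': node 0→1
i=29 'c': node 1→6  → match P1@[28:29]
i=30 'b': node 6→1 (fail-walked)
i=31 'c': node 1→6  → match P1@[30:31]
i=32 'b': node 6→1 (fail-walked)
i=33 'a': node 1→8  → match P2@[33:33],P3@[32:33]
i=34 'b': node 8→1 (fail-walked)
i=35 'c': node 1→6  → match P1@[34:35]
i=36 'c': node 6→0 (fail-walked)
i=37 'a': node 0→7  → match P2@[37:37]
i=38 'a': node 7→7 (fail-walked)  → match P2@[38:38]
i=39 'b': node 7→1 (fail-walked)
i=40 'c': node 1→6  → match P1@[39:40]
i=41 'b': node 6→1 (fail-walked)
i=42 'c': node 1→6  → match P1@[41:42]
i=43 'c': node 6→0 (fail-walked)
i=44 'b': node 0→1
i=45 'a': node 1→8  → match P2@[45:45],P3@[44:45]
i=46 'a': node 8→7 (fail-walked)  → match P2@[46:46]
i=47 'b': node 7→1 (fail-walked)
i=48 'b': node 1→2
i=49 'b': node 2→2 (fail-walked)
i=50 'a': node 2→3  → match P2@[50:50],P3@[49:50]
i=51 'b': node 3→4
i=52 'a': node 4→5  → match P0@[48:52],P2@[52:52],P3@[51:52]
i=53 'b': node 5→1 (fail-walked)
i=54 'c': node 1→6  → match P1@[53:54]
i=55 'c': node 6→0 (fail-walked)
i=56 'b': node 0→1
i=57 'b': node 1→2
i=58 'a': node 2→3  → match P2@[58:58],P3@[57:58]
i=59 'b': node 3→4
i=60 'a': node 4→5  → match P0@[56:60],P2@[60:60],P3@[59:60]
i=61 'b': node 5→1 (fail-walked)

Matches: [[2,2],[2,3],[4,0],[4,2],[4,3],[7,2],[7,3],[9,0],[9,2],[9,3],[13,2],[13,3],[15,0],[15,2],[15,3],[19,2],[19,3],[21,1],[22,2],[26,1],[29,1],[31,1],[33,2],[33,3],[35,1],[37,2],[38,2],[40,1],[42,1],[45,2],[45,3],[46,2],[50,2],[50,3],[52,0],[52,2],[52,3],[54,1],[58,2],[58,3],[60,0],[60,2],[60,3]]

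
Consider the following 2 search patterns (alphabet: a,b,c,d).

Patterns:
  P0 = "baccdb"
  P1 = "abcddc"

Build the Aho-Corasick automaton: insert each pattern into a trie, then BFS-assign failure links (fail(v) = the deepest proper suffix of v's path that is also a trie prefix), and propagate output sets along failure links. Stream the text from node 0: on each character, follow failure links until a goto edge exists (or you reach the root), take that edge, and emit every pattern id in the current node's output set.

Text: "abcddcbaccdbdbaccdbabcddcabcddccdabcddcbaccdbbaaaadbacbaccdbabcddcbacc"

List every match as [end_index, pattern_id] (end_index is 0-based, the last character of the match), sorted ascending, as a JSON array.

Build:
Trie nodes:
  n0 'ε': a→7 b→1
  n1 'b': a→2
  n2 'ba': c→3
  n3 'bac': c→4
  n4 'bacc': d→5
  n5 'baccd': b→6
  n6 'baccdb': ·  [P0 ends]
  n7 'a': b→8
  n8 'ab': c→9
  n9 'abc': d→10
  n10 'abcd': d→11
  n11 'abcdd': c→12
  n12 'abcddc': ·  [P1 ends]

BFS fail/out derivation:
  n1('b'): parent n0 fail=0; on 'b' 0 → fail=0;  out ∅∪∅=∅
  n7('a'): parent n0 fail=0; on 'a' 0 → fail=0;  out ∅∪∅=∅
  n2('ba'): parent n1 fail=0; on 'a' 0 → fail=7;  out ∅∪∅=∅
  n8('ab'): parent n7 fail=0; on 'b' 0 → fail=1;  out ∅∪∅=∅
  n3('bac'): parent n2 fail=7; on 'c' 7→0 → fail=0;  out ∅∪∅=∅
  n9('abc'): parent n8 fail=1; on 'c' 1→0 → fail=0;  out ∅∪∅=∅
  n4('bacc'): parent n3 fail=0; on 'c' 0 → fail=0;  out ∅∪∅=∅
  n10('abcd'): parent n9 fail=0; on 'd' 0 → fail=0;  out ∅∪∅=∅
  n5('baccd'): parent n4 fail=0; on 'd' 0 → fail=0;  out ∅∪∅=∅
  n11('abcdd'): parent n10 fail=0; on 'd' 0 → fail=0;  out ∅∪∅=∅
  n6('baccdb'): parent n5 fail=0; on 'b' 0 → fail=1;  out {0}∪∅={0}
  n12('abcddc'): parent n11 fail=0; on 'c' 0 → fail=0;  out {1}∪∅={1}

Scan:
[0] read 'a'  n0⇒n7
[1] read 'b'  n7⇒n8
[2] read 'c'  n8⇒n9
[3] read 'd'  n9⇒n10
[4] read 'd'  n10⇒n11
[5] read 'c'  n11⇒n12  ** P1@[0:5]
[6] read 'b'  n12⇒n1 ·f
[7] read 'a'  n1⇒n2
[8] read 'c'  n2⇒n3
[9] read 'c'  n3⇒n4
[10] read 'd'  n4⇒n5
[11] read 'b'  n5⇒n6  ** P0@[6:11]
[12] read 'd'  n6⇒n0 ·f
[13] read 'b'  n0⇒n1
[14] read 'a'  n1⇒n2
[15] read 'c'  n2⇒n3
[16] read 'c'  n3⇒n4
[17] read 'd'  n4⇒n5
[18] read 'b'  n5⇒n6  ** P0@[13:18]
[19] read 'a'  n6⇒n2 ·f
[20] read 'b'  n2⇒n8 ·f
[21] read 'c'  n8⇒n9
[22] read 'd'  n9⇒n10
[23] read 'd'  n10⇒n11
[24] read 'c'  n11⇒n12  ** P1@[19:24]
[25] read 'a'  n12⇒n7 ·f
[26] read 'b'  n7⇒n8
[27] read 'c'  n8⇒n9
[28] read 'd'  n9⇒n10
[29] read 'd'  n10⇒n11
[30] read 'c'  n11⇒n12  ** P1@[25:30]
[31] read 'c'  n12⇒n0 ·f
[32] read 'd'  n0⇒n0
[33] read 'a'  n0⇒n7
[34] read 'b'  n7⇒n8
[35] read 'c'  n8⇒n9
[36] read 'd'  n9⇒n10
[37] read 'd'  n10⇒n11
[38] read 'c'  n11⇒n12  ** P1@[33:38]
[39] read 'b'  n12⇒n1 ·f
[40] read 'a'  n1⇒n2
[41] read 'c'  n2⇒n3
[42] read 'c'  n3⇒n4
[43] read 'd'  n4⇒n5
[44] read 'b'  n5⇒n6  ** P0@[39:44]
[45] read 'b'  n6⇒n1 ·f
[46] read 'a'  n1⇒n2
[47] read 'a'  n2⇒n7 ·f
[48] read 'a'  n7⇒n7 ·f
[49] read 'a'  n7⇒n7 ·f
[50] read 'd'  n7⇒n0 ·f
[51] read 'b'  n0⇒n1
[52] read 'a'  n1⇒n2
[53] read 'c'  n2⇒n3
[54] read 'b'  n3⇒n1 ·f
[55] read 'a'  n1⇒n2
[56] read 'c'  n2⇒n3
[57] read 'c'  n3⇒n4
[58] read 'd'  n4⇒n5
[59] read 'b'  n5⇒n6  ** P0@[54:59]
[60] read 'a'  n6⇒n2 ·f
[61] read 'b'  n2⇒n8 ·f
[62] read 'c'  n8⇒n9
[63] read 'd'  n9⇒n10
[64] read 'd'  n10⇒n11
[65] read 'c'  n11⇒n12  ** P1@[60:65]
[66] read 'b'  n12⇒n1 ·f
[67] read 'a'  n1⇒n2
[68] read 'c'  n2⇒n3
[69] read 'c'  n3⇒n4

All matches (sorted): [[5,1],[11,0],[18,0],[24,1],[30,1],[38,1],[44,0],[59,0],[65,1]]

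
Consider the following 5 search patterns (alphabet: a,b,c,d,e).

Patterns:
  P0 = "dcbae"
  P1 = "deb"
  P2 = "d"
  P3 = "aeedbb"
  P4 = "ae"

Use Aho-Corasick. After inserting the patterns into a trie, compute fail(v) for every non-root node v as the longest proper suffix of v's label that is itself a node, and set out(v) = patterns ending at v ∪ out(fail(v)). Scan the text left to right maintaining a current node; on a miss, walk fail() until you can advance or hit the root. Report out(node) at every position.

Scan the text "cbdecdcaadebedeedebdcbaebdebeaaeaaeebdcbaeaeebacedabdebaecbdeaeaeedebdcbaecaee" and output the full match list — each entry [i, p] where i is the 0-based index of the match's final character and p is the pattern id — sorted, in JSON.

Build:
Trie nodes:
  n0 'ε': a→8 d→1
  n1 'd': c→2 e→6  ←P2
  n2 'dc': b→3
  n3 'dcb': a→4
  n4 'dcba': e→5
  n5 'dcbae': ·  ←P0
  n6 'de': b→7
  n7 'deb': ·  ←P1
  n8 'a': e→9
  n9 'ae': e→10  ←P4
  n10 'aee': d→11
  n11 'aeed': b→12
  n12 'aeedb': b→13
  n13 'aeedbb': ·  ←P3

Failure links (BFS by depth):
  fail(1) 'd': from fail(0)=0 chase 'd': 0 ⇒ 0;  out={2}∪out(0)={2}
  fail(8) 'a': from fail(0)=0 chase 'a': 0 ⇒ 0;  out=∅∪out(0)=∅
  fail(2) 'dc': from fail(1)=0 chase 'c': 0 ⇒ 0;  out=∅∪out(0)=∅
  fail(6) 'de': from fail(1)=0 chase 'e': 0 ⇒ 0;  out=∅∪out(0)=∅
  fail(9) 'ae': from fail(8)=0 chase 'e': 0 ⇒ 0;  out={4}∪out(0)={4}
  fail(3) 'dcb': from fail(2)=0 chase 'b': 0 ⇒ 0;  out=∅∪out(0)=∅
  fail(7) 'deb': from fail(6)=0 chase 'b': 0 ⇒ 0;  out={1}∪out(0)={1}
  fail(10) 'aee': from fail(9)=0 chase 'e': 0 ⇒ 0;  out=∅∪out(0)=∅
  fail(4) 'dcba': from fail(3)=0 chase 'a': 0 ⇒ 8;  out=∅∪out(8)=∅
  fail(11) 'aeed': from fail(10)=0 chase 'd': 0 ⇒ 1;  out=∅∪out(1)={2}
  fail(5) 'dcbae': from fail(4)=8 chase 'e': 8 ⇒ 9;  out={0}∪out(9)={0,4}
  fail(12) 'aeedb': from fail(11)=1 chase 'b': 1→0 ⇒ 0;  out=∅∪out(0)=∅
  fail(13) 'aeedbb': from fail(12)=0 chase 'b': 0 ⇒ 0;  out={3}∪out(0)={3}

Run:
i=0 'c': node 0→0
i=1 'b': node 0→0
i=2 'd': node 0→1  emit P2@[2:2]
i=3 'e': node 1→6
i=4 'c': node 6→0 (via fail)
i=5 'd': node 0→1  emit P2@[5:5]
i=6 'c': node 1→2
i=7 'a': node 2→8 (via fail)
i=8 'a': node 8→8 (via fail)
i=9 'd': node 8→1 (via fail)  emit P2@[9:9]
i=10 'e': node 1→6
i=11 'b': node 6→7  emit P1@[9:11]
i=12 'e': node 7→0 (via fail)
i=13 'd': node 0→1  emit P2@[13:13]
i=14 'e': node 1→6
i=15 'e': node 6→0 (via fail)
i=16 'd': node 0→1  emit P2@[16:16]
i=17 'e': node 1→6
i=18 'b': node 6→7  emit P1@[16:18]
i=19 'd': node 7→1 (via fail)  emit P2@[19:19]
i=20 'c': node 1→2
i=21 'b': node 2→3
i=22 'a': node 3→4
i=23 'e': node 4→5  emit P0@[19:23],P4@[22:23]
i=24 'b': node 5→0 (via fail)
i=25 'd': node 0→1  emit P2@[25:25]
i=26 'e': node 1→6
i=27 'b': node 6→7  emit P1@[25:27]
i=28 'e': node 7→0 (via fail)
i=29 'a': node 0→8
i=30 'a': node 8→8 (via fail)
i=31 'e': node 8→9  emit P4@[30:31]
i=32 'a': node 9→8 (via fail)
i=33 'a': node 8→8 (via fail)
i=34 'e': node 8→9  emit P4@[33:34]
i=35 'e': node 9→10
i=36 'b': node 10→0 (via fail)
i=37 'd': node 0→1  emit P2@[37:37]
i=38 'c': node 1→2
i=39 'b': node 2→3
i=40 'a': node 3→4
i=41 'e': node 4→5  emit P0@[37:41],P4@[40:41]
i=42 'a': node 5→8 (via fail)
i=43 'e': node 8→9  emit P4@[42:43]
i=44 'e': node 9→10
i=45 'b': node 10→0 (via fail)
i=46 'a': node 0→8
i=47 'c': node 8→0 (via fail)
i=48 'e': node 0→0
i=49 'd': node 0→1  emit P2@[49:49]
i=50 'a': node 1→8 (via fail)
i=51 'b': node 8→0 (via fail)
i=52 'd': node 0→1  emit P2@[52:52]
i=53 'e': node 1→6
i=54 'b': node 6→7  emit P1@[52:54]
i=55 'a': node 7→8 (via fail)
i=56 'e': node 8→9  emit P4@[55:56]
i=57 'c': node 9→0 (via fail)
i=58 'b': node 0→0
i=59 'd': node 0→1  emit P2@[59:59]
i=60 'e': node 1→6
i=61 'a': node 6→8 (via fail)
i=62 'e': node 8→9  emit P4@[61:62]
i=63 'a': node 9→8 (via fail)
i=64 'e': node 8→9  emit P4@[63:64]
i=65 'e': node 9→10
i=66 'd': node 10→11  emit P2@[66:66]
i=67 'e': node 11→6 (via fail)
i=68 'b': node 6→7  emit P1@[66:68]
i=69 'd': node 7→1 (via fail)  emit P2@[69:69]
i=70 'c': node 1→2
i=71 'b': node 2→3
i=72 'a': node 3→4
i=73 'e': node 4→5  emit P0@[69:73],P4@[72:73]
i=74 'c': node 5→0 (via fail)
i=75 'a': node 0→8
i=76 'e': node 8→9  emit P4@[75:76]
i=77 'e': node 9→10

All matches (sorted): [[2,2],[5,2],[9,2],[11,1],[13,2],[16,2],[18,1],[19,2],[23,0],[23,4],[25,2],[27,1],[31,4],[34,4],[37,2],[41,0],[41,4],[43,4],[49,2],[52,2],[54,1],[56,4],[59,2],[62,4],[64,4],[66,2],[68,1],[69,2],[73,0],[73,4],[76,4]]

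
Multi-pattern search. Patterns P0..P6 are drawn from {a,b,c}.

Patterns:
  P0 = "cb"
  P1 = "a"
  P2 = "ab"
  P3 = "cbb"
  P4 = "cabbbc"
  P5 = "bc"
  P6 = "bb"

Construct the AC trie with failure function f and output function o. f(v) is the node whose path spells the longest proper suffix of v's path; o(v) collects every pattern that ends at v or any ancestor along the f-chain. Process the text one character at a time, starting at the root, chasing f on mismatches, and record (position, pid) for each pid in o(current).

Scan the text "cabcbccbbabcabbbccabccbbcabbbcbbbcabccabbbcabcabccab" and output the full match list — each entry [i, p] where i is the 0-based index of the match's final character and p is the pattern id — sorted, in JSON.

Build automaton:
Trie nodes:
  n0 'ε': a→3 b→11 c→1
  n1 'c': a→6 b→2
  n2 'cb': b→5  ←P0
  n3 'a': b→4  ←P1
  n4 'ab': ·  ←P2
  n5 'cbb': ·  ←P3
  n6 'ca': b→7
  n7 'cab': b→8
  n8 'cabb': b→9
  n9 'cabbb': c→10
  n10 'cabbbc': ·  ←P4
  n11 'b': b→13 c→12
  n12 'bc': ·  ←P5
  n13 'bb': ·  ←P6

Failure links (BFS by depth):
  n1('c'): parent n0 fail=0; on 'c' 0 → fail=0;  out ∅∪∅=∅
  n3('a'): parent n0 fail=0; on 'a' 0 → fail=0;  out {1}∪∅={1}
  n11('b'): parent n0 fail=0; on 'b' 0 → fail=0;  out ∅∪∅=∅
  n2('cb'): parent n1 fail=0; on 'b' 0 → fail=11;  out {0}∪∅={0}
  n4('ab'): parent n3 fail=0; on 'b' 0 → fail=11;  out {2}∪∅={2}
  n6('ca'): parent n1 fail=0; on 'a' 0 → fail=3;  out ∅∪{1}={1}
  n12('bc'): parent n11 fail=0; on 'c' 0 → fail=1;  out {5}∪∅={5}
  n13('bb'): parent n11 fail=0; on 'b' 0 → fail=11;  out {6}∪∅={6}
  n5('cbb'): parent n2 fail=11; on 'b' 11 → fail=13;  out {3}∪{6}={3,6}
  n7('cab'): parent n6 fail=3; on 'b' 3 → fail=4;  out ∅∪{2}={2}
  n8('cabb'): parent n7 fail=4; on 'b' 4→11 → fail=13;  out ∅∪{6}={6}
  n9('cabbb'): parent n8 fail=13; on 'b' 13→11 → fail=13;  out ∅∪{6}={6}
  n10('cabbbc'): parent n9 fail=13; on 'c' 13→11 → fail=12;  out {4}∪{5}={4,5}

Run:
i=0 'c': node 0→1
i=1 'a': node 1→6  ** P1@[1:1]
i=2 'b': node 6→7  ** P2@[1:2]
i=3 'c': node 7→12 (fail-walked)  ** P5@[2:3]
i=4 'b': node 12→2 (fail-walked)  ** P0@[3:4]
i=5 'c': node 2→12 (fail-walked)  ** P5@[4:5]
i=6 'c': node 12→1 (fail-walked)
i=7 'b': node 1→2  ** P0@[6:7]
i=8 'b': node 2→5  ** P3@[6:8],P6@[7:8]
i=9 'a': node 5→3 (fail-walked)  ** P1@[9:9]
i=10 'b': node 3→4  ** P2@[9:10]
i=11 'c': node 4→12 (fail-walked)  ** P5@[10:11]
i=12 'a': node 12→6 (fail-walked)  ** P1@[12:12]
i=13 'b': node 6→7  ** P2@[12:13]
i=14 'b': node 7→8  ** P6@[13:14]
i=15 'b': node 8→9  ** P6@[14:15]
i=16 'c': node 9→10  ** P4@[11:16],P5@[15:16]
i=17 'c': node 10→1 (fail-walked)
i=18 'a': node 1→6  ** P1@[18:18]
i=19 'b': node 6→7  ** P2@[18:19]
i=20 'c': node 7→12 (fail-walked)  ** P5@[19:20]
i=21 'c': node 12→1 (fail-walked)
i=22 'b': node 1→2  ** P0@[21:22]
i=23 'b': node 2→5  ** P3@[21:23],P6@[22:23]
i=24 'c': node 5→12 (fail-walked)  ** P5@[23:24]
i=25 'a': node 12→6 (fail-walked)  ** P1@[25:25]
i=26 'b': node 6→7  ** P2@[25:26]
i=27 'b': node 7→8  ** P6@[26:27]
i=28 'b': node 8→9  ** P6@[27:28]
i=29 'c': node 9→10  ** P4@[24:29],P5@[28:29]
i=30 'b': node 10→2 (fail-walked)  ** P0@[29:30]
i=31 'b': node 2→5  ** P3@[29:31],P6@[30:31]
i=32 'b': node 5→13 (fail-walked)  ** P6@[31:32]
i=33 'c': node 13→12 (fail-walked)  ** P5@[32:33]
i=34 'a': node 12→6 (fail-walked)  ** P1@[34:34]
i=35 'b': node 6→7  ** P2@[34:35]
i=36 'c': node 7→12 (fail-walked)  ** P5@[35:36]
i=37 'c': node 12→1 (fail-walked)
i=38 'a': node 1→6  ** P1@[38:38]
i=39 'b': node 6→7  ** P2@[38:39]
i=40 'b': node 7→8  ** P6@[39:40]
i=41 'b': node 8→9  ** P6@[40:41]
i=42 'c': node 9→10  ** P4@[37:42],P5@[41:42]
i=43 'a': node 10→6 (fail-walked)  ** P1@[43:43]
i=44 'b': node 6→7  ** P2@[43:44]
i=45 'c': node 7→12 (fail-walked)  ** P5@[44:45]
i=46 'a': node 12→6 (fail-walked)  ** P1@[46:46]
i=47 'b': node 6→7  ** P2@[46:47]
i=48 'c': node 7→12 (fail-walked)  ** P5@[47:48]
i=49 'c': node 12→1 (fail-walked)
i=50 'a': node 1→6  ** P1@[50:50]
i=51 'b': node 6→7  ** P2@[50:51]

Matches: [[1,1],[2,2],[3,5],[4,0],[5,5],[7,0],[8,3],[8,6],[9,1],[10,2],[11,5],[12,1],[13,2],[14,6],[15,6],[16,4],[16,5],[18,1],[19,2],[20,5],[22,0],[23,3],[23,6],[24,5],[25,1],[26,2],[27,6],[28,6],[29,4],[29,5],[30,0],[31,3],[31,6],[32,6],[33,5],[34,1],[35,2],[36,5],[38,1],[39,2],[40,6],[41,6],[42,4],[42,5],[43,1],[44,2],[45,5],[46,1],[47,2],[48,5],[50,1],[51,2]]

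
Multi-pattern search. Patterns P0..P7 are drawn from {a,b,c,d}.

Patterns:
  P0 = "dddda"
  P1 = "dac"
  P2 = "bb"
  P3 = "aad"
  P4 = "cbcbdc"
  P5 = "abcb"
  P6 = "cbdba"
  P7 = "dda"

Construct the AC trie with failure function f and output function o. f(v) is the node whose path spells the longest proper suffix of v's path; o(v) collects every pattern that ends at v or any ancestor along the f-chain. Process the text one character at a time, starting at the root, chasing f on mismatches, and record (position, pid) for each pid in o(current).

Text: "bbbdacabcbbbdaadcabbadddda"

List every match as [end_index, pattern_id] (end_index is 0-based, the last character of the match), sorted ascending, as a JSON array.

Construct AC machine:
Trie (insert patterns):
  n0 'ε': a→10 b→8 c→13 d→1
  n1 'd': a→6 d→2
  n2 'dd': a→25 d→3
  n3 'ddd': d→4
  n4 'dddd': a→5
  n5 'dddda': ·  [P0 ends]
  n6 'da': c→7
  n7 'dac': ·  [P1 ends]
  n8 'b': b→9
  n9 'bb': ·  [P2 ends]
  n10 'a': a→11 b→19
  n11 'aa': d→12
  n12 'aad': ·  [P3 ends]
  n13 'c': b→14
  n14 'cb': c→15 d→22
  n15 'cbc': b→16
  n16 'cbcb': d→17
  n17 'cbcbd': c→18
  n18 'cbcbdc': ·  [P4 ends]
  n19 'ab': c→20
  n20 'abc': b→21
  n21 'abcb': ·  [P5 ends]
  n22 'cbd': b→23
  n23 'cbdb': a→24
  n24 'cbdba': ·  [P6 ends]
  n25 'dda': ·  [P7 ends]

Failure links (BFS by depth):
  fail(1) 'd': from fail(0)=0 chase 'd': 0 ⇒ 0;  out=∅∪out(0)=∅
  fail(8) 'b': from fail(0)=0 chase 'b': 0 ⇒ 0;  out=∅∪out(0)=∅
  fail(10) 'a': from fail(0)=0 chase 'a': 0 ⇒ 0;  out=∅∪out(0)=∅
  fail(13) 'c': from fail(0)=0 chase 'c': 0 ⇒ 0;  out=∅∪out(0)=∅
  fail(2) 'dd': from fail(1)=0 chase 'd': 0 ⇒ 1;  out=∅∪out(1)=∅
  fail(6) 'da': from fail(1)=0 chase 'a': 0 ⇒ 10;  out=∅∪out(10)=∅
  fail(9) 'bb': from fail(8)=0 chase 'b': 0 ⇒ 8;  out={2}∪out(8)={2}
  fail(11) 'aa': from fail(10)=0 chase 'a': 0 ⇒ 10;  out=∅∪out(10)=∅
  fail(14) 'cb': from fail(13)=0 chase 'b': 0 ⇒ 8;  out=∅∪out(8)=∅
  fail(19) 'ab': from fail(10)=0 chase 'b': 0 ⇒ 8;  out=∅∪out(8)=∅
  fail(3) 'ddd': from fail(2)=1 chase 'd': 1 ⇒ 2;  out=∅∪out(2)=∅
  fail(7) 'dac': from fail(6)=10 chase 'c': 10→0 ⇒ 13;  out={1}∪out(13)={1}
  fail(12) 'aad': from fail(11)=10 chase 'd': 10→0 ⇒ 1;  out={3}∪out(1)={3}
  fail(15) 'cbc': from fail(14)=8 chase 'c': 8→0 ⇒ 13;  out=∅∪out(13)=∅
  fail(20) 'abc': from fail(19)=8 chase 'c': 8→0 ⇒ 13;  out=∅∪out(13)=∅
  fail(22) 'cbd': from fail(14)=8 chase 'd': 8→0 ⇒ 1;  out=∅∪out(1)=∅
  fail(25) 'dda': from fail(2)=1 chase 'a': 1 ⇒ 6;  out={7}∪out(6)={7}
  fail(4) 'dddd': from fail(3)=2 chase 'd': 2 ⇒ 3;  out=∅∪out(3)=∅
  fail(16) 'cbcb': from fail(15)=13 chase 'b': 13 ⇒ 14;  out=∅∪out(14)=∅
  fail(21) 'abcb': from fail(20)=13 chase 'b': 13 ⇒ 14;  out={5}∪out(14)={5}
  fail(23) 'cbdb': from fail(22)=1 chase 'b': 1→0 ⇒ 8;  out=∅∪out(8)=∅
  fail(5) 'dddda': from fail(4)=3 chase 'a': 3→2 ⇒ 25;  out={0}∪out(25)={0,7}
  fail(17) 'cbcbd': from fail(16)=14 chase 'd': 14 ⇒ 22;  out=∅∪out(22)=∅
  fail(24) 'cbdba': from fail(23)=8 chase 'a': 8→0 ⇒ 10;  out={6}∪out(10)={6}
  fail(18) 'cbcbdc': from fail(17)=22 chase 'c': 22→1→0 ⇒ 13;  out={4}∪out(13)={4}

Run:
i=0 'b': node 0→8
i=1 'b': node 8→9  emit P2@[0:1]
i=2 'b': node 9→9 (fail-walked)  emit P2@[1:2]
i=3 'd': node 9→1 (fail-walked)
i=4 'a': node 1→6
i=5 'c': node 6→7  emit P1@[3:5]
i=6 'a': node 7→10 (fail-walked)
i=7 'b': node 10→19
i=8 'c': node 19→20
i=9 'b': node 20→21  emit P5@[6:9]
i=10 'b': node 21→9 (fail-walked)  emit P2@[9:10]
i=11 'b': node 9→9 (fail-walked)  emit P2@[10:11]
i=12 'd': node 9→1 (fail-walked)
i=13 'a': node 1→6
i=14 'a': node 6→11 (fail-walked)
i=15 'd': node 11→12  emit P3@[13:15]
i=16 'c': node 12→13 (fail-walked)
i=17 'a': node 13→10 (fail-walked)
i=18 'b': node 10→19
i=19 'b': node 19→9 (fail-walked)  emit P2@[18:19]
i=20 'a': node 9→10 (fail-walked)
i=21 'd': node 10→1 (fail-walked)
i=22 'd': node 1→2
i=23 'd': node 2→3
i=24 'd': node 3→4
i=25 'a': node 4→5  emit P0@[21:25],P7@[23:25]

Matches: [[1,2],[2,2],[5,1],[9,5],[10,2],[11,2],[15,3],[19,2],[25,0],[25,7]]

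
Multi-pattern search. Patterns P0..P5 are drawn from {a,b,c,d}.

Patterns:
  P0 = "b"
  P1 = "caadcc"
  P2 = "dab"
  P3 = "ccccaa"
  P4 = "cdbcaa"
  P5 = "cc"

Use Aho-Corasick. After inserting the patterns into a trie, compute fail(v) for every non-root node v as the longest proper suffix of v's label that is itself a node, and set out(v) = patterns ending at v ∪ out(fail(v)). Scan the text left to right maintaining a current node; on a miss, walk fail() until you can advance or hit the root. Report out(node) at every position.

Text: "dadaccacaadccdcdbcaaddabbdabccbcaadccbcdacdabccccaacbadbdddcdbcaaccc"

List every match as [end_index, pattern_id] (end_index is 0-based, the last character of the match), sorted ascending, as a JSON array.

Build:
Trie (insert patterns):
  0='ε' goto b→1 c→2 d→8
  1='b' goto ·  [P0 ends]
  2='c' goto a→3 c→11 d→16
  3='ca' goto a→4
  4='caa' goto d→5
  5='caad' goto c→6
  6='caadc' goto c→7
  7='caadcc' goto ·  [P1 ends]
  8='d' goto a→9
  9='da' goto b→10
  10='dab' goto ·  [P2 ends]
  11='cc' goto c→12  [P5 ends]
  12='ccc' goto c→13
  13='cccc' goto a→14
  14='cccca' goto a→15
  15='ccccaa' goto ·  [P3 ends]
  16='cd' goto b→17
  17='cdb' goto c→18
  18='cdbc' goto a→19
  19='cdbca' goto a→20
  20='cdbcaa' goto ·  [P4 ends]

BFS fail/out derivation:
  fail(1) 'b': from fail(0)=0 chase 'b': 0 ⇒ 0;  out={0}∪out(0)={0}
  fail(2) 'c': from fail(0)=0 chase 'c': 0 ⇒ 0;  out=∅∪out(0)=∅
  fail(8) 'd': from fail(0)=0 chase 'd': 0 ⇒ 0;  out=∅∪out(0)=∅
  fail(3) 'ca': from fail(2)=0 chase 'a': 0 ⇒ 0;  out=∅∪out(0)=∅
  fail(9) 'da': from fail(8)=0 chase 'a': 0 ⇒ 0;  out=∅∪out(0)=∅
  fail(11) 'cc': from fail(2)=0 chase 'c': 0 ⇒ 2;  out={5}∪out(2)={5}
  fail(16) 'cd': from fail(2)=0 chase 'd': 0 ⇒ 8;  out=∅∪out(8)=∅
  fail(4) 'caa': from fail(3)=0 chase 'a': 0 ⇒ 0;  out=∅∪out(0)=∅
  fail(10) 'dab': from fail(9)=0 chase 'b': 0 ⇒ 1;  out={2}∪out(1)={0,2}
  fail(12) 'ccc': from fail(11)=2 chase 'c': 2 ⇒ 11;  out=∅∪out(11)={5}
  fail(17) 'cdb': from fail(16)=8 chase 'b': 8→0 ⇒ 1;  out=∅∪out(1)={0}
  fail(5) 'caad': from fail(4)=0 chase 'd': 0 ⇒ 8;  out=∅∪out(8)=∅
  fail(13) 'cccc': from fail(12)=11 chase 'c': 11 ⇒ 12;  out=∅∪out(12)={5}
  fail(18) 'cdbc': from fail(17)=1 chase 'c': 1→0 ⇒ 2;  out=∅∪out(2)=∅
  fail(6) 'caadc': from fail(5)=8 chase 'c': 8→0 ⇒ 2;  out=∅∪out(2)=∅
  fail(14) 'cccca': from fail(13)=12 chase 'a': 12→11→2 ⇒ 3;  out=∅∪out(3)=∅
  fail(19) 'cdbca': from fail(18)=2 chase 'a': 2 ⇒ 3;  out=∅∪out(3)=∅
  fail(7) 'caadcc': from fail(6)=2 chase 'c': 2 ⇒ 11;  out={1}∪out(11)={1,5}
  fail(15) 'ccccaa': from fail(14)=3 chase 'a': 3 ⇒ 4;  out={3}∪out(4)={3}
  fail(20) 'cdbcaa': from fail(19)=3 chase 'a': 3 ⇒ 4;  out={4}∪out(4)={4}

Run:
i=0 'd': node 0→8
i=1 'a': node 8→9
i=2 'd': node 9→8 ·f
i=3 'a': node 8→9
i=4 'c': node 9→2 ·f
i=5 'c': node 2→11  emit P5@[4:5]
i=6 'a': node 11→3 ·f
i=7 'c': node 3→2 ·f
i=8 'a': node 2→3
i=9 'a': node 3→4
i=10 'd': node 4→5
i=11 'c': node 5→6
i=12 'c': node 6→7  emit P1@[7:12],P5@[11:12]
i=13 'd': node 7→16 ·f
i=14 'c': node 16→2 ·f
i=15 'd': node 2→16
i=16 'b': node 16→17  emit P0@[16:16]
i=17 'c': node 17→18
i=18 'a': node 18→19
i=19 'a': node 19→20  emit P4@[14:19]
i=20 'd': node 20→5 ·f
i=21 'd': node 5→8 ·f
i=22 'a': node 8→9
i=23 'b': node 9→10  emit P0@[23:23],P2@[21:23]
i=24 'b': node 10→1 ·f  emit P0@[24:24]
i=25 'd': node 1→8 ·f
i=26 'a': node 8→9
i=27 'b': node 9→10  emit P0@[27:27],P2@[25:27]
i=28 'c': node 10→2 ·f
i=29 'c': node 2→11  emit P5@[28:29]
i=30 'b': node 11→1 ·f  emit P0@[30:30]
i=31 'c': node 1→2 ·f
i=32 'a': node 2→3
i=33 'a': node 3→4
i=34 'd': node 4→5
i=35 'c': node 5→6
i=36 'c': node 6→7  emit P1@[31:36],P5@[35:36]
i=37 'b': node 7→1 ·f  emit P0@[37:37]
i=38 'c': node 1→2 ·f
i=39 'd': node 2→16
i=40 'a': node 16→9 ·f
i=41 'c': node 9→2 ·f
i=42 'd': node 2→16
i=43 'a': node 16→9 ·f
i=44 'b': node 9→10  emit P0@[44:44],P2@[42:44]
i=45 'c': node 10→2 ·f
i=46 'c': node 2→11  emit P5@[45:46]
i=47 'c': node 11→12  emit P5@[46:47]
i=48 'c': node 12→13  emit P5@[47:48]
i=49 'a': node 13→14
i=50 'a': node 14→15  emit P3@[45:50]
i=51 'c': node 15→2 ·f
i=52 'b': node 2→1 ·f  emit P0@[52:52]
i=53 'a': node 1→0 ·f
i=54 'd': node 0→8
i=55 'b': node 8→1 ·f  emit P0@[55:55]
i=56 'd': node 1→8 ·f
i=57 'd': node 8→8 ·f
i=58 'd': node 8→8 ·f
i=59 'c': node 8→2 ·f
i=60 'd': node 2→16
i=61 'b': node 16→17  emit P0@[61:61]
i=62 'c': node 17→18
i=63 'a': node 18→19
i=64 'a': node 19→20  emit P4@[59:64]
i=65 'c': node 20→2 ·f
i=66 'c': node 2→11  emit P5@[65:66]
i=67 'c': node 11→12  emit P5@[66:67]

Matches: [[5,5],[12,1],[12,5],[16,0],[19,4],[23,0],[23,2],[24,0],[27,0],[27,2],[29,5],[30,0],[36,1],[36,5],[37,0],[44,0],[44,2],[46,5],[47,5],[48,5],[50,3],[52,0],[55,0],[61,0],[64,4],[66,5],[67,5]]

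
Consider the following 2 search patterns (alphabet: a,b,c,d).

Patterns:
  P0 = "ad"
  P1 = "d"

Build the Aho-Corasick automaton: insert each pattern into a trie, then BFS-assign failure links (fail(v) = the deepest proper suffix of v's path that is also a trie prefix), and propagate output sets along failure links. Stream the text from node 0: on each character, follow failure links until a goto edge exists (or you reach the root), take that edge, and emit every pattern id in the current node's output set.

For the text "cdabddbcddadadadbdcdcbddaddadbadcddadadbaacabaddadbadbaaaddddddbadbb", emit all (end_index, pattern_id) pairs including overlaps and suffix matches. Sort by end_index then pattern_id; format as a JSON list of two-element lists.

Build:
Trie (insert patterns):
  0='ε' goto a→1 d→3
  1='a' goto d→2
  2='ad' goto ·  ←P0
  3='d' goto ·  ←P1

BFS fail/out derivation:
  n1('a'): parent n0 fail=0; on 'a' 0 → fail=0;  out ∅∪∅=∅
  n3('d'): parent n0 fail=0; on 'd' 0 → fail=0;  out {1}∪∅={1}
  n2('ad'): parent n1 fail=0; on 'd' 0 → fail=3;  out {0}∪{1}={0,1}

Text stream:
i=0 'c': node 0→0
i=1 'd': node 0→3  ** P1@[1:1]
i=2 'a': node 3→1 (via fail)
i=3 'b': node 1→0 (via fail)
i=4 'd': node 0→3  ** P1@[4:4]
i=5 'd': node 3→3 (via fail)  ** P1@[5:5]
i=6 'b': node 3→0 (via fail)
i=7 'c': node 0→0
i=8 'd': node 0→3  ** P1@[8:8]
i=9 'd': node 3→3 (via fail)  ** P1@[9:9]
i=10 'a': node 3→1 (via fail)
i=11 'd': node 1→2  ** P0@[10:11],P1@[11:11]
i=12 'a': node 2→1 (via fail)
i=13 'd': node 1→2  ** P0@[12:13],P1@[13:13]
i=14 'a': node 2→1 (via fail)
i=15 'd': node 1→2  ** P0@[14:15],P1@[15:15]
i=16 'b': node 2→0 (via fail)
i=17 'd': node 0→3  ** P1@[17:17]
i=18 'c': node 3→0 (via fail)
i=19 'd': node 0→3  ** P1@[19:19]
i=20 'c': node 3→0 (via fail)
i=21 'b': node 0→0
i=22 'd': node 0→3  ** P1@[22:22]
i=23 'd': node 3→3 (via fail)  ** P1@[23:23]
i=24 'a': node 3→1 (via fail)
i=25 'd': node 1→2  ** P0@[24:25],P1@[25:25]
i=26 'd': node 2→3 (via fail)  ** P1@[26:26]
i=27 'a': node 3→1 (via fail)
i=28 'd': node 1→2  ** P0@[27:28],P1@[28:28]
i=29 'b': node 2→0 (via fail)
i=30 'a': node 0→1
i=31 'd': node 1→2  ** P0@[30:31],P1@[31:31]
i=32 'c': node 2→0 (via fail)
i=33 'd': node 0→3  ** P1@[33:33]
i=34 'd': node 3→3 (via fail)  ** P1@[34:34]
i=35 'a': node 3→1 (via fail)
i=36 'd': node 1→2  ** P0@[35:36],P1@[36:36]
i=37 'a': node 2→1 (via fail)
i=38 'd': node 1→2  ** P0@[37:38],P1@[38:38]
i=39 'b': node 2→0 (via fail)
i=40 'a': node 0→1
i=41 'a': node 1→1 (via fail)
i=42 'c': node 1→0 (via fail)
i=43 'a': node 0→1
i=44 'b': node 1→0 (via fail)
i=45 'a': node 0→1
i=46 'd': node 1→2  ** P0@[45:46],P1@[46:46]
i=47 'd': node 2→3 (via fail)  ** P1@[47:47]
i=48 'a': node 3→1 (via fail)
i=49 'd': node 1→2  ** P0@[48:49],P1@[49:49]
i=50 'b': node 2→0 (via fail)
i=51 'a': node 0→1
i=52 'd': node 1→2  ** P0@[51:52],P1@[52:52]
i=53 'b': node 2→0 (via fail)
i=54 'a': node 0→1
i=55 'a': node 1→1 (via fail)
i=56 'a': node 1→1 (via fail)
i=57 'd': node 1→2  ** P0@[56:57],P1@[57:57]
i=58 'd': node 2→3 (via fail)  ** P1@[58:58]
i=59 'd': node 3→3 (via fail)  ** P1@[59:59]
i=60 'd': node 3→3 (via fail)  ** P1@[60:60]
i=61 'd': node 3→3 (via fail)  ** P1@[61:61]
i=62 'd': node 3→3 (via fail)  ** P1@[62:62]
i=63 'b': node 3→0 (via fail)
i=64 'a': node 0→1
i=65 'd': node 1→2  ** P0@[64:65],P1@[65:65]
i=66 'b': node 2→0 (via fail)
i=67 'b': node 0→0

All matches (sorted): [[1,1],[4,1],[5,1],[8,1],[9,1],[11,0],[11,1],[13,0],[13,1],[15,0],[15,1],[17,1],[19,1],[22,1],[23,1],[25,0],[25,1],[26,1],[28,0],[28,1],[31,0],[31,1],[33,1],[34,1],[36,0],[36,1],[38,0],[38,1],[46,0],[46,1],[47,1],[49,0],[49,1],[52,0],[52,1],[57,0],[57,1],[58,1],[59,1],[60,1],[61,1],[62,1],[65,0],[65,1]]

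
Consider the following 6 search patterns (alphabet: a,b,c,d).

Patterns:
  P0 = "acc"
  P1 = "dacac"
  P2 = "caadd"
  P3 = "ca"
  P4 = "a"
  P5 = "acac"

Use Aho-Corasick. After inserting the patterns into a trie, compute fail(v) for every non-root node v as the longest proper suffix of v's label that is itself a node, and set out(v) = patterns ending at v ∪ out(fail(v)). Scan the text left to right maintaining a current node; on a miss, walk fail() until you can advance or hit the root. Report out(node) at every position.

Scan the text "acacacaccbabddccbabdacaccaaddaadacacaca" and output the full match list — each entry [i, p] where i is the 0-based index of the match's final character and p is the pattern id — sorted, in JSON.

Build automaton:
Trie (insert patterns):
  0='ε' goto a→1 c→9 d→4
  1='a' goto c→2  [P4 ends]
  2='ac' goto a→14 c→3
  3='acc' goto ·  [P0 ends]
  4='d' goto a→5
  5='da' goto c→6
  6='dac' goto a→7
  7='daca' goto c→8
  8='dacac' goto ·  [P1 ends]
  9='c' goto a→10
  10='ca' goto a→11  [P3 ends]
  11='caa' goto d→12
  12='caad' goto d→13
  13='caadd' goto ·  [P2 ends]
  14='aca' goto c→15
  15='acac' goto ·  [P5 ends]

Failure links (BFS by depth):
  n1('a'): parent n0 fail=0; on 'a' 0 → fail=0;  out {4}∪∅={4}
  n4('d'): parent n0 fail=0; on 'd' 0 → fail=0;  out ∅∪∅=∅
  n9('c'): parent n0 fail=0; on 'c' 0 → fail=0;  out ∅∪∅=∅
  n2('ac'): parent n1 fail=0; on 'c' 0 → fail=9;  out ∅∪∅=∅
  n5('da'): parent n4 fail=0; on 'a' 0 → fail=1;  out ∅∪{4}={4}
  n10('ca'): parent n9 fail=0; on 'a' 0 → fail=1;  out {3}∪{4}={3,4}
  n3('acc'): parent n2 fail=9; on 'c' 9→0 → fail=9;  out {0}∪∅={0}
  n6('dac'): parent n5 fail=1; on 'c' 1 → fail=2;  out ∅∪∅=∅
  n11('caa'): parent n10 fail=1; on 'a' 1→0 → fail=1;  out ∅∪{4}={4}
  n14('aca'): parent n2 fail=9; on 'a' 9 → fail=10;  out ∅∪{3,4}={3,4}
  n7('daca'): parent n6 fail=2; on 'a' 2 → fail=14;  out ∅∪{3,4}={3,4}
  n12('caad'): parent n11 fail=1; on 'd' 1→0 → fail=4;  out ∅∪∅=∅
  n15('acac'): parent n14 fail=10; on 'c' 10→1 → fail=2;  out {5}∪∅={5}
  n8('dacac'): parent n7 fail=14; on 'c' 14 → fail=15;  out {1}∪{5}={1,5}
  n13('caadd'): parent n12 fail=4; on 'd' 4→0 → fail=4;  out {2}∪∅={2}

Scan:
i=0 'a': node 0→1  emit P4@[0:0]
i=1 'c': node 1→2
i=2 'a': node 2→14  emit P3@[1:2],P4@[2:2]
i=3 'c': node 14→15  emit P5@[0:3]
i=4 'a': node 15→14 (via fail)  emit P3@[3:4],P4@[4:4]
i=5 'c': node 14→15  emit P5@[2:5]
i=6 'a': node 15→14 (via fail)  emit P3@[5:6],P4@[6:6]
i=7 'c': node 14→15  emit P5@[4:7]
i=8 'c': node 15→3 (via fail)  emit P0@[6:8]
i=9 'b': node 3→0 (via fail)
i=10 'a': node 0→1  emit P4@[10:10]
i=11 'b': node 1→0 (via fail)
i=12 'd': node 0→4
i=13 'd': node 4→4 (via fail)
i=14 'c': node 4→9 (via fail)
i=15 'c': node 9→9 (via fail)
i=16 'b': node 9→0 (via fail)
i=17 'a': node 0→1  emit P4@[17:17]
i=18 'b': node 1→0 (via fail)
i=19 'd': node 0→4
i=20 'a': node 4→5  emit P4@[20:20]
i=21 'c': node 5→6
i=22 'a': node 6→7  emit P3@[21:22],P4@[22:22]
i=23 'c': node 7→8  emit P1@[19:23],P5@[20:23]
i=24 'c': node 8→3 (via fail)  emit P0@[22:24]
i=25 'a': node 3→10 (via fail)  emit P3@[24:25],P4@[25:25]
i=26 'a': node 10→11  emit P4@[26:26]
i=27 'd': node 11→12
i=28 'd': node 12→13  emit P2@[24:28]
i=29 'a': node 13→5 (via fail)  emit P4@[29:29]
i=30 'a': node 5→1 (via fail)  emit P4@[30:30]
i=31 'd': node 1→4 (via fail)
i=32 'a': node 4→5  emit P4@[32:32]
i=33 'c': node 5→6
i=34 'a': node 6→7  emit P3@[33:34],P4@[34:34]
i=35 'c': node 7→8  emit P1@[31:35],P5@[32:35]
i=36 'a': node 8→14 (via fail)  emit P3@[35:36],P4@[36:36]
i=37 'c': node 14→15  emit P5@[34:37]
i=38 'a': node 15→14 (via fail)  emit P3@[37:38],P4@[38:38]

Matches: [[0,4],[2,3],[2,4],[3,5],[4,3],[4,4],[5,5],[6,3],[6,4],[7,5],[8,0],[10,4],[17,4],[20,4],[22,3],[22,4],[23,1],[23,5],[24,0],[25,3],[25,4],[26,4],[28,2],[29,4],[30,4],[32,4],[34,3],[34,4],[35,1],[35,5],[36,3],[36,4],[37,5],[38,3],[38,4]]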